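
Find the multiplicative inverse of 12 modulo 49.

gcd(49, 12) = 1.
By Bézout, 12*(-4) + 49*(1) = 1.
So 12*-4 ≡ 1 (mod 49), and -4 mod 49 = 45.

45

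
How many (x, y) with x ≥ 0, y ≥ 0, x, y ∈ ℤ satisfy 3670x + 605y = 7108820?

gcd(3670, 605) = 5.
By Bézout, 3670*(-15) + 605*(91) = 5.
One solution: (32, 11556).
General: x = 32 + 121t, y = 11556 - 734t.
x ≥ 0 ⇒ t ≥ 0; y ≥ 0 ⇒ t ≤ 15. So t ∈ [0, 15]: 16 solutions.

16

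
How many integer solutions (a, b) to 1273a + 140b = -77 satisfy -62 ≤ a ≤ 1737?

13

gcd(1273, 140) = 1  (1273 = 9×140 + 13, 140 = 10×13 + 10, 13 = 1×10 + 3, 10 = 3×3 + 1, 3 = 3×1).
Back-substituting, 1273×(-43) + 140×(391) = 1.
Scale by -77: particular solution (3311, -30107); reduce a mod 140: (91, -828).
General solution: a = 91 + 140t, b = -828 - 1273t for integer t.
-62 ≤ 91 + 140t ≤ 1737 gives t ∈ [-1, 11], which is 13 values.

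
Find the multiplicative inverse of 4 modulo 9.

7

gcd(9, 4) = 1  (9 = 2*4 + 1, 4 = 4*1).
Back-substituting, 4*(-2) + 9*(1) = 1.
So 4*-2 ≡ 1 (mod 9), and -2 mod 9 = 7.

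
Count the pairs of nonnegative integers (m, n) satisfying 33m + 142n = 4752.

2

gcd(142, 33) = 1  (142 = 4·33 + 10, 33 = 3·10 + 3, 10 = 3·3 + 1, 3 = 3·1).
Back-substituting, 33·(-43) + 142·(10) = 1.
Scale by 4752: one solution is (-204336, 47520). Reduce m mod 142: (2, 33).
General: m = 2 + 142t, n = 33 - 33t.
m ≥ 0 ⇒ t ≥ 0; n ≥ 0 ⇒ t ≤ 1. So t ∈ [0, 1]: 2 solutions.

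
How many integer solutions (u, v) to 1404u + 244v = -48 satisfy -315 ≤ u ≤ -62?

gcd(1404, 244) = 4.
By Bézout, 1404×(4) + 244×(-23) = 4.
Particular solution: (13, -75).
General solution: u = 13 + 61t, v = -75 - 351t for integer t.
-315 ≤ 13 + 61t ≤ -62 gives t ∈ [-5, -2], which is 4 values.

4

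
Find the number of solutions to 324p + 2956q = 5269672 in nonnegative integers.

gcd(2956, 324) = 4.
By Bézout, 324·(73) + 2956·(-8) = 4.
One solution: (271, 1753).
General: p = 271 + 739t, q = 1753 - 81t.
p ≥ 0 ⇒ t ≥ 0; q ≥ 0 ⇒ t ≤ 21. So t ∈ [0, 21]: 22 solutions.

22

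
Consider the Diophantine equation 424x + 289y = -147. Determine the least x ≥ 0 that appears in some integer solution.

198

gcd(424, 289) = 1.
1 divides -147, so solutions exist.
By Bézout, 424*(-137) + 289*(201) = 1.
Scale by -147/1 = -147: (x₀, y₀) = (20139, -29547).
General solution: x = 20139 + 289t, y = -29547 - 424t for integer t.
x ≥ 0: smallest is 20139 mod 289 = 198 (at t = -69), with y = -291.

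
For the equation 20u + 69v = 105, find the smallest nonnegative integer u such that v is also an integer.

57

gcd(69, 20):
  69 = 3×20 + 9
  20 = 2×9 + 2
  9 = 4×2 + 1
  2 = 2×1
so gcd(69, 20) = 1.
1 divides 105, so solutions exist.
Back-substitute for Bézout coefficients:
  1 = 9 - 4×2
  ... = 20×(-31) + 69×(9)
Scale by 105/1 = 105: (u₀, v₀) = (-3255, 945).
General solution: u = -3255 + 69t, v = 945 - 20t for integer t.
u ≥ 0: smallest is -3255 mod 69 = 57 (at t = 48), with v = -15.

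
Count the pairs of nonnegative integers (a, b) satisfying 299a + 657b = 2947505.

15

gcd(657, 299) = 1  (657 = 2×299 + 59, 299 = 5×59 + 4, 59 = 14×4 + 3, 4 = 1×3 + 1, 3 = 3×1).
Back-substituting, 299×(167) + 657×(-76) = 1.
Scale by 2947505: one solution is (492233335, -224010380). Reduce a mod 657: (394, 4307).
General: a = 394 + 657t, b = 4307 - 299t.
a ≥ 0 ⇒ t ≥ 0; b ≥ 0 ⇒ t ≤ 14. So t ∈ [0, 14]: 15 solutions.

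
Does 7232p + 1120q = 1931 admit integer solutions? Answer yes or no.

gcd(7232, 1120) = 32  (7232 = 6×1120 + 512, 1120 = 2×512 + 96, 512 = 5×96 + 32, 96 = 3×32).
32 does not divide 1931 (remainder 11), so no integer solutions.

no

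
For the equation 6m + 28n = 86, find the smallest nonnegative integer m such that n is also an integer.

gcd(28, 6) = 2  (28 = 4×6 + 4, 6 = 1×4 + 2, 4 = 2×2).
2 divides 86, so solutions exist.
Back-substituting, 6×(5) + 28×(-1) = 2.
Scale by 86/2 = 43: (m₀, n₀) = (215, -43).
General solution: m = 215 + 14t, n = -43 - 3t for integer t.
m ≥ 0: smallest is 215 mod 14 = 5 (at t = -15), with n = 2.

5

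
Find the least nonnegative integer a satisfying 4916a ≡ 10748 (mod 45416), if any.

1545

gcd(45416, 4916) = 4  (45416 = 9×4916 + 1172, 4916 = 4×1172 + 228, 1172 = 5×228 + 32, 228 = 7×32 + 4, 32 = 8×4).
4 divides 10748, so solutions exist.
Back-substituting, 4916×(1395) + 45416×(-151) = 4.
So 4916×(1395) ≡ 4 (mod 45416); multiply by 2687: a ≡ 3748365 (mod 11354).
Smallest nonnegative: a = 3748365 mod 11354 = 1545.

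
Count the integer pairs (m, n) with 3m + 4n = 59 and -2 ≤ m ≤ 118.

gcd(4, 3) = 1.
By Bézout, 3·(-1) + 4·(1) = 1.
Particular solution: (1, 14).
General solution: m = 1 + 4t, n = 14 - 3t for integer t.
-2 ≤ 1 + 4t ≤ 118 gives t ∈ [0, 29], which is 30 values.

30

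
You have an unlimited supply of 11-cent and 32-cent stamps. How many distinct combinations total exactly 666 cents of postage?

2

Need nonnegative integers with 11j + 32k = 666.
gcd(11, 32) = 1, and 11·(3) + 32·(-1) = 1.
So (j₀, k₀) = (1998, -666); general j = 1998 + 32t, k = -666 - 11t.
j ≥ 0 ⇒ t ≥ -62; k ≥ 0 ⇒ t ≤ -61. That's 2 values of t.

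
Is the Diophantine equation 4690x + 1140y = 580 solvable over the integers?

yes

gcd(4690, 1140) = 10  (4690 = 4*1140 + 130, 1140 = 8*130 + 100, 130 = 1*100 + 30, 100 = 3*30 + 10, 30 = 3*10).
10 divides 580, so integer solutions exist.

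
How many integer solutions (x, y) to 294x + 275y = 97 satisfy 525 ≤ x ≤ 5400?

18

gcd(294, 275):
  294 = 1×275 + 19
  275 = 14×19 + 9
  19 = 2×9 + 1
  9 = 9×1
so gcd(294, 275) = 1.
Back-substitute for Bézout coefficients:
  1 = 19 - 2×9
  ... = 294×(29) + 275×(-31)
Scale by 97: particular solution (2813, -3007); reduce x mod 275: (63, -67).
General solution: x = 63 + 275t, y = -67 - 294t for integer t.
525 ≤ 63 + 275t ≤ 5400 gives t ∈ [2, 19], which is 18 values.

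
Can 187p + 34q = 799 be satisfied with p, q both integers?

yes

gcd(187, 34) = 17  (187 = 5·34 + 17, 34 = 2·17).
17 divides 799, so integer solutions exist.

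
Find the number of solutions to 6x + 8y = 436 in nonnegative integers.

18

gcd(8, 6):
  8 = 1×6 + 2
  6 = 3×2
so gcd(8, 6) = 2.
Back-substitute for Bézout coefficients:
  2 = 8 - 1×6
  ... = 6×(-1) + 8×(1)
Scale by 218: one solution is (-218, 218). Reduce x mod 4: (2, 53).
General: x = 2 + 4t, y = 53 - 3t.
x ≥ 0 ⇒ t ≥ 0; y ≥ 0 ⇒ t ≤ 17. So t ∈ [0, 17]: 18 solutions.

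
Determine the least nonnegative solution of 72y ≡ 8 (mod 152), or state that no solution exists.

gcd(152, 72):
  152 = 2*72 + 8
  72 = 9*8
so gcd(152, 72) = 8.
8 divides 8, so solutions exist.
Back-substitute for Bézout coefficients:
  8 = 152 - 2*72
  ... = 72*(-2) + 152*(1)
So 72*(-2) ≡ 8 (mod 152); multiply by 1: y ≡ -2 (mod 19).
Smallest nonnegative: y = -2 mod 19 = 17.

17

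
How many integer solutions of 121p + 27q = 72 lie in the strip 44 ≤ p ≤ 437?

gcd(121, 27):
  121 = 4*27 + 13
  27 = 2*13 + 1
  13 = 13*1
so gcd(121, 27) = 1.
Back-substitute for Bézout coefficients:
  1 = 27 - 2*13
  ... = 121*(-2) + 27*(9)
Scale by 72: particular solution (-144, 648); reduce p mod 27: (18, -78).
General solution: p = 18 + 27t, q = -78 - 121t for integer t.
44 ≤ 18 + 27t ≤ 437 gives t ∈ [1, 15], which is 15 values.

15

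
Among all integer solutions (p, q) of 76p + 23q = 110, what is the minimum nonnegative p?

19

gcd(76, 23):
  76 = 3*23 + 7
  23 = 3*7 + 2
  7 = 3*2 + 1
  2 = 2*1
so gcd(76, 23) = 1.
1 divides 110, so solutions exist.
Back-substitute for Bézout coefficients:
  1 = 7 - 3*2
  ... = 76*(10) + 23*(-33)
Scale by 110/1 = 110: (p₀, q₀) = (1100, -3630).
General solution: p = 1100 + 23t, q = -3630 - 76t for integer t.
p ≥ 0: smallest is 1100 mod 23 = 19 (at t = -47), with q = -58.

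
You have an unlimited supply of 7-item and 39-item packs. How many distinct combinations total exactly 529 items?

2

Need nonnegative integers with 7j + 39k = 529.
gcd(7, 39) = 1, and 7·(-11) + 39·(2) = 1.
So (j₀, k₀) = (-5819, 1058); general j = -5819 + 39t, k = 1058 - 7t.
j ≥ 0 ⇒ t ≥ 150; k ≥ 0 ⇒ t ≤ 151. That's 2 values of t.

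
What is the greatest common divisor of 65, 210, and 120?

gcd(210, 65) = 5.
gcd(5, 120) = 5.

5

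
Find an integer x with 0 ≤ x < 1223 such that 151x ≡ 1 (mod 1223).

81

gcd(1223, 151):
  1223 = 8*151 + 15
  151 = 10*15 + 1
  15 = 15*1
so gcd(1223, 151) = 1.
Back-substitute for Bézout coefficients:
  1 = 151 - 10*15
  ... = 151*(81) + 1223*(-10)
So 151*81 ≡ 1 (mod 1223), and 81 mod 1223 = 81.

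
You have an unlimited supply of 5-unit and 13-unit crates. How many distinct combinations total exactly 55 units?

1

Need nonnegative integers with 5j + 13k = 55.
gcd(5, 13) = 1, and 5·(-5) + 13·(2) = 1.
So (j₀, k₀) = (-275, 110); general j = -275 + 13t, k = 110 - 5t.
j ≥ 0 ⇒ t ≥ 22; k ≥ 0 ⇒ t ≤ 22. That's 1 value of t.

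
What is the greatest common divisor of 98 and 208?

gcd(208, 98):
  208 = 2*98 + 12
  98 = 8*12 + 2
  12 = 6*2
so gcd(208, 98) = 2.

2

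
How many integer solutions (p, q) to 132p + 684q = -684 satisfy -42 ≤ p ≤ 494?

gcd(684, 132) = 12  (684 = 5·132 + 24, 132 = 5·24 + 12, 24 = 2·12).
Back-substituting, 132·(26) + 684·(-5) = 12.
Scale by -57: particular solution (-1482, 285); reduce p mod 57: (0, -1).
General solution: p = 0 + 57t, q = -1 - 11t for integer t.
-42 ≤ 0 + 57t ≤ 494 gives t ∈ [0, 8], which is 9 values.

9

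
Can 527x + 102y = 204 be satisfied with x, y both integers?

gcd(527, 102) = 17.
17 divides 204, so integer solutions exist.

yes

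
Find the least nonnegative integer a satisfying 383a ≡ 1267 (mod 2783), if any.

868

gcd(2783, 383) = 1.
1 divides 1267, so solutions exist.
By Bézout, 383·(-1337) + 2783·(184) = 1.
So 383·(-1337) ≡ 1 (mod 2783); multiply by 1267: a ≡ -1693979 (mod 2783).
Smallest nonnegative: a = -1693979 mod 2783 = 868.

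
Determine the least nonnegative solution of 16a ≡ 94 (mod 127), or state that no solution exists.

117

gcd(127, 16) = 1.
1 divides 94, so solutions exist.
By Bézout, 16·(8) + 127·(-1) = 1.
So 16·(8) ≡ 1 (mod 127); multiply by 94: a ≡ 752 (mod 127).
Smallest nonnegative: a = 752 mod 127 = 117.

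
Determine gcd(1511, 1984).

1

gcd(1984, 1511):
  1984 = 1·1511 + 473
  1511 = 3·473 + 92
  473 = 5·92 + 13
  92 = 7·13 + 1
  13 = 13·1
so gcd(1984, 1511) = 1.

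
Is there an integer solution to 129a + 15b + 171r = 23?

no

gcd(129, 15):
  129 = 8*15 + 9
  15 = 1*9 + 6
  9 = 1*6 + 3
  6 = 2*3
so gcd(129, 15) = 3.
gcd(3, 171) = 3.
3 does not divide 23 (remainder 2), so no integer solutions.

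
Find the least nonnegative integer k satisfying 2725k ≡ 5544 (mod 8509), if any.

2294

gcd(8509, 2725):
  8509 = 3×2725 + 334
  2725 = 8×334 + 53
  334 = 6×53 + 16
  53 = 3×16 + 5
  16 = 3×5 + 1
  5 = 5×1
so gcd(8509, 2725) = 1.
1 divides 5544, so solutions exist.
Back-substitute for Bézout coefficients:
  1 = 16 - 3×5
  ... = 2725×(-1605) + 8509×(514)
So 2725×(-1605) ≡ 1 (mod 8509); multiply by 5544: k ≡ -8898120 (mod 8509).
Smallest nonnegative: k = -8898120 mod 8509 = 2294.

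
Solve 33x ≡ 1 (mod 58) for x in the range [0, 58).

51

gcd(58, 33):
  58 = 1×33 + 25
  33 = 1×25 + 8
  25 = 3×8 + 1
  8 = 8×1
so gcd(58, 33) = 1.
Back-substitute for Bézout coefficients:
  1 = 25 - 3×8
  ... = 33×(-7) + 58×(4)
So 33×-7 ≡ 1 (mod 58), and -7 mod 58 = 51.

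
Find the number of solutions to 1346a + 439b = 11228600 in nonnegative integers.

19

gcd(1346, 439) = 1  (1346 = 3·439 + 29, 439 = 15·29 + 4, 29 = 7·4 + 1, 4 = 4·1).
Back-substituting, 1346·(106) + 439·(-325) = 1.
Scale by 11228600: one solution is (1190231600, -3649295000). Reduce a mod 439: (313, 24618).
General: a = 313 + 439t, b = 24618 - 1346t.
a ≥ 0 ⇒ t ≥ 0; b ≥ 0 ⇒ t ≤ 18. So t ∈ [0, 18]: 19 solutions.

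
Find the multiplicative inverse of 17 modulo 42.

gcd(42, 17) = 1.
By Bézout, 17×(5) + 42×(-2) = 1.
So 17×5 ≡ 1 (mod 42), and 5 mod 42 = 5.

5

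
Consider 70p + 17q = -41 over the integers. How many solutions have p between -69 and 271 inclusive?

20

gcd(70, 17):
  70 = 4*17 + 2
  17 = 8*2 + 1
  2 = 2*1
so gcd(70, 17) = 1.
Back-substitute for Bézout coefficients:
  1 = 17 - 8*2
  ... = 70*(-8) + 17*(33)
Scale by -41: particular solution (328, -1353); reduce p mod 17: (5, -23).
General solution: p = 5 + 17t, q = -23 - 70t for integer t.
-69 ≤ 5 + 17t ≤ 271 gives t ∈ [-4, 15], which is 20 values.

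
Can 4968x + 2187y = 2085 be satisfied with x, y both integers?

no

gcd(4968, 2187):
  4968 = 2×2187 + 594
  2187 = 3×594 + 405
  594 = 1×405 + 189
  405 = 2×189 + 27
  189 = 7×27
so gcd(4968, 2187) = 27.
27 does not divide 2085 (remainder 6), so no integer solutions.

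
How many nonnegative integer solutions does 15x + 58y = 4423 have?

gcd(58, 15):
  58 = 3*15 + 13
  15 = 1*13 + 2
  13 = 6*2 + 1
  2 = 2*1
so gcd(58, 15) = 1.
Back-substitute for Bézout coefficients:
  1 = 13 - 6*2
  ... = 15*(-27) + 58*(7)
Scale by 4423: one solution is (-119421, 30961). Reduce x mod 58: (1, 76).
General: x = 1 + 58t, y = 76 - 15t.
x ≥ 0 ⇒ t ≥ 0; y ≥ 0 ⇒ t ≤ 5. So t ∈ [0, 5]: 6 solutions.

6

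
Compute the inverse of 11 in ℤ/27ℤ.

gcd(27, 11):
  27 = 2*11 + 5
  11 = 2*5 + 1
  5 = 5*1
so gcd(27, 11) = 1.
Back-substitute for Bézout coefficients:
  1 = 11 - 2*5
  ... = 11*(5) + 27*(-2)
So 11*5 ≡ 1 (mod 27), and 5 mod 27 = 5.

5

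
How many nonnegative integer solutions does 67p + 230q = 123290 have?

gcd(230, 67) = 1.
By Bézout, 67×(103) + 230×(-30) = 1.
One solution: (110, 504).
General: p = 110 + 230t, q = 504 - 67t.
p ≥ 0 ⇒ t ≥ 0; q ≥ 0 ⇒ t ≤ 7. So t ∈ [0, 7]: 8 solutions.

8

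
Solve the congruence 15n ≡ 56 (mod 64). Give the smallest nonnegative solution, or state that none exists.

8

gcd(64, 15):
  64 = 4×15 + 4
  15 = 3×4 + 3
  4 = 1×3 + 1
  3 = 3×1
so gcd(64, 15) = 1.
1 divides 56, so solutions exist.
Back-substitute for Bézout coefficients:
  1 = 4 - 1×3
  ... = 15×(-17) + 64×(4)
So 15×(-17) ≡ 1 (mod 64); multiply by 56: n ≡ -952 (mod 64).
Smallest nonnegative: n = -952 mod 64 = 8.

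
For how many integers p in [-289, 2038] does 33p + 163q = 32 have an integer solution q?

15

gcd(163, 33) = 1  (163 = 4*33 + 31, 33 = 1*31 + 2, 31 = 15*2 + 1, 2 = 2*1).
Back-substituting, 33*(-79) + 163*(16) = 1.
Scale by 32: particular solution (-2528, 512); reduce p mod 163: (80, -16).
General solution: p = 80 + 163t, q = -16 - 33t for integer t.
-289 ≤ 80 + 163t ≤ 2038 gives t ∈ [-2, 12], which is 15 values.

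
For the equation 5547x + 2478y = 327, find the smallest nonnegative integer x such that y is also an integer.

gcd(5547, 2478):
  5547 = 2·2478 + 591
  2478 = 4·591 + 114
  591 = 5·114 + 21
  114 = 5·21 + 9
  21 = 2·9 + 3
  9 = 3·3
so gcd(5547, 2478) = 3.
3 divides 327, so solutions exist.
Back-substitute for Bézout coefficients:
  3 = 21 - 2·9
  ... = 5547·(239) + 2478·(-535)
Scale by 327/3 = 109: (x₀, y₀) = (26051, -58315).
General solution: x = 26051 + 826t, y = -58315 - 1849t for integer t.
x ≥ 0: smallest is 26051 mod 826 = 445 (at t = -31), with y = -996.

445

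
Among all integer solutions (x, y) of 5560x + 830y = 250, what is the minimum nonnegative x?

82

gcd(5560, 830):
  5560 = 6·830 + 580
  830 = 1·580 + 250
  580 = 2·250 + 80
  250 = 3·80 + 10
  80 = 8·10
so gcd(5560, 830) = 10.
10 divides 250, so solutions exist.
Back-substitute for Bézout coefficients:
  10 = 250 - 3·80
  ... = 5560·(-10) + 830·(67)
Scale by 250/10 = 25: (x₀, y₀) = (-250, 1675).
General solution: x = -250 + 83t, y = 1675 - 556t for integer t.
x ≥ 0: smallest is -250 mod 83 = 82 (at t = 4), with y = -549.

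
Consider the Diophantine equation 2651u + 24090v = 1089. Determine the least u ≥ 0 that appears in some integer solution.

1209

gcd(24090, 2651) = 11  (24090 = 9×2651 + 231, 2651 = 11×231 + 110, 231 = 2×110 + 11, 110 = 10×11).
11 divides 1089, so solutions exist.
Back-substituting, 2651×(-209) + 24090×(23) = 11.
Scale by 1089/11 = 99: (u₀, v₀) = (-20691, 2277).
General solution: u = -20691 + 2190t, v = 2277 - 241t for integer t.
u ≥ 0: smallest is -20691 mod 2190 = 1209 (at t = 10), with v = -133.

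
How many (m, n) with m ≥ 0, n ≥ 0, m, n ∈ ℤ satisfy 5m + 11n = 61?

gcd(11, 5) = 1.
By Bézout, 5*(-2) + 11*(1) = 1.
One solution: (10, 1).
General: m = 10 + 11t, n = 1 - 5t.
m ≥ 0 ⇒ t ≥ 0; n ≥ 0 ⇒ t ≤ 0. So t ∈ [0, 0]: 1 solution.

1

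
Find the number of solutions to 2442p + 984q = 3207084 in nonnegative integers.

gcd(2442, 984) = 6.
By Bézout, 2442*(27) + 984*(-67) = 6.
One solution: (42, 3155).
General: p = 42 + 164t, q = 3155 - 407t.
p ≥ 0 ⇒ t ≥ 0; q ≥ 0 ⇒ t ≤ 7. So t ∈ [0, 7]: 8 solutions.

8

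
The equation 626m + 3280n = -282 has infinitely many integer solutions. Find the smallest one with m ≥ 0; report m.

403

gcd(3280, 626) = 2.
2 divides -282, so solutions exist.
By Bézout, 626*(-503) + 3280*(96) = 2.
Scale by -282/2 = -141: (m₀, n₀) = (70923, -13536).
General solution: m = 70923 + 1640t, n = -13536 - 313t for integer t.
m ≥ 0: smallest is 70923 mod 1640 = 403 (at t = -43), with n = -77.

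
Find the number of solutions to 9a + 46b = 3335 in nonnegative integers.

gcd(46, 9) = 1.
By Bézout, 9·(-5) + 46·(1) = 1.
One solution: (23, 68).
General: a = 23 + 46t, b = 68 - 9t.
a ≥ 0 ⇒ t ≥ 0; b ≥ 0 ⇒ t ≤ 7. So t ∈ [0, 7]: 8 solutions.

8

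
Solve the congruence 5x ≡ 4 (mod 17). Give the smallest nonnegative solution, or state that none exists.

gcd(17, 5):
  17 = 3·5 + 2
  5 = 2·2 + 1
  2 = 2·1
so gcd(17, 5) = 1.
1 divides 4, so solutions exist.
Back-substitute for Bézout coefficients:
  1 = 5 - 2·2
  ... = 5·(7) + 17·(-2)
So 5·(7) ≡ 1 (mod 17); multiply by 4: x ≡ 28 (mod 17).
Smallest nonnegative: x = 28 mod 17 = 11.

11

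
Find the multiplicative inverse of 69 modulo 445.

gcd(445, 69) = 1  (445 = 6*69 + 31, 69 = 2*31 + 7, 31 = 4*7 + 3, 7 = 2*3 + 1, 3 = 3*1).
Back-substituting, 69*(129) + 445*(-20) = 1.
So 69*129 ≡ 1 (mod 445), and 129 mod 445 = 129.

129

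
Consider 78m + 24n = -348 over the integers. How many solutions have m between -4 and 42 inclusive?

gcd(78, 24) = 6  (78 = 3×24 + 6, 24 = 4×6).
Back-substituting, 78×(1) + 24×(-3) = 6.
Scale by -58: particular solution (-58, 174); reduce m mod 4: (2, -21).
General solution: m = 2 + 4t, n = -21 - 13t for integer t.
-4 ≤ 2 + 4t ≤ 42 gives t ∈ [-1, 10], which is 12 values.

12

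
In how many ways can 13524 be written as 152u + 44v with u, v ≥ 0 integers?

gcd(152, 44) = 4  (152 = 3×44 + 20, 44 = 2×20 + 4, 20 = 5×4).
Back-substituting, 152×(-2) + 44×(7) = 4.
Scale by 3381: one solution is (-6762, 23667). Reduce u mod 11: (3, 297).
General: u = 3 + 11t, v = 297 - 38t.
u ≥ 0 ⇒ t ≥ 0; v ≥ 0 ⇒ t ≤ 7. So t ∈ [0, 7]: 8 solutions.

8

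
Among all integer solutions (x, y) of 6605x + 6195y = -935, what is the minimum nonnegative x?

587

gcd(6605, 6195) = 5.
5 divides -935, so solutions exist.
By Bézout, 6605×(136) + 6195×(-145) = 5.
Scale by -935/5 = -187: (x₀, y₀) = (-25432, 27115).
General solution: x = -25432 + 1239t, y = 27115 - 1321t for integer t.
x ≥ 0: smallest is -25432 mod 1239 = 587 (at t = 21), with y = -626.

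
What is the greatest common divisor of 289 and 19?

gcd(289, 19):
  289 = 15·19 + 4
  19 = 4·4 + 3
  4 = 1·3 + 1
  3 = 3·1
so gcd(289, 19) = 1.

1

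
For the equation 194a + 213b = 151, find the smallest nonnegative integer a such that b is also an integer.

gcd(213, 194):
  213 = 1×194 + 19
  194 = 10×19 + 4
  19 = 4×4 + 3
  4 = 1×3 + 1
  3 = 3×1
so gcd(213, 194) = 1.
1 divides 151, so solutions exist.
Back-substitute for Bézout coefficients:
  1 = 4 - 1×3
  ... = 194×(56) + 213×(-51)
Scale by 151/1 = 151: (a₀, b₀) = (8456, -7701).
General solution: a = 8456 + 213t, b = -7701 - 194t for integer t.
a ≥ 0: smallest is 8456 mod 213 = 149 (at t = -39), with b = -135.

149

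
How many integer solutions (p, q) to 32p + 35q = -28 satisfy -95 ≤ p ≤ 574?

19

gcd(35, 32):
  35 = 1×32 + 3
  32 = 10×3 + 2
  3 = 1×2 + 1
  2 = 2×1
so gcd(35, 32) = 1.
Back-substitute for Bézout coefficients:
  1 = 3 - 1×2
  ... = 32×(-12) + 35×(11)
Scale by -28: particular solution (336, -308); reduce p mod 35: (21, -20).
General solution: p = 21 + 35t, q = -20 - 32t for integer t.
-95 ≤ 21 + 35t ≤ 574 gives t ∈ [-3, 15], which is 19 values.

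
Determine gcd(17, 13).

gcd(17, 13):
  17 = 1*13 + 4
  13 = 3*4 + 1
  4 = 4*1
so gcd(17, 13) = 1.

1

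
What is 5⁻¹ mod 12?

5

gcd(12, 5) = 1.
By Bézout, 5×(5) + 12×(-2) = 1.
So 5×5 ≡ 1 (mod 12), and 5 mod 12 = 5.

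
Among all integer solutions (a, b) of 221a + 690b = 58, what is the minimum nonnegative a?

gcd(690, 221):
  690 = 3·221 + 27
  221 = 8·27 + 5
  27 = 5·5 + 2
  5 = 2·2 + 1
  2 = 2·1
so gcd(690, 221) = 1.
1 divides 58, so solutions exist.
Back-substitute for Bézout coefficients:
  1 = 5 - 2·2
  ... = 221·(281) + 690·(-90)
Scale by 58/1 = 58: (a₀, b₀) = (16298, -5220).
General solution: a = 16298 + 690t, b = -5220 - 221t for integer t.
a ≥ 0: smallest is 16298 mod 690 = 428 (at t = -23), with b = -137.

428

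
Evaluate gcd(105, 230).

gcd(230, 105):
  230 = 2*105 + 20
  105 = 5*20 + 5
  20 = 4*5
so gcd(230, 105) = 5.

5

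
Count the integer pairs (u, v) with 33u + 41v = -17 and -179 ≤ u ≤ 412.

gcd(41, 33) = 1.
By Bézout, 33*(5) + 41*(-4) = 1.
Particular solution: (38, -31).
General solution: u = 38 + 41t, v = -31 - 33t for integer t.
-179 ≤ 38 + 41t ≤ 412 gives t ∈ [-5, 9], which is 15 values.

15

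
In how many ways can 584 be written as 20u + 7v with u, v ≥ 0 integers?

4

gcd(20, 7):
  20 = 2×7 + 6
  7 = 1×6 + 1
  6 = 6×1
so gcd(20, 7) = 1.
Back-substitute for Bézout coefficients:
  1 = 7 - 1×6
  ... = 20×(-1) + 7×(3)
Scale by 584: one solution is (-584, 1752). Reduce u mod 7: (4, 72).
General: u = 4 + 7t, v = 72 - 20t.
u ≥ 0 ⇒ t ≥ 0; v ≥ 0 ⇒ t ≤ 3. So t ∈ [0, 3]: 4 solutions.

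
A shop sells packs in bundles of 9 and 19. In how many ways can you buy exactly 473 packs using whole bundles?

3

Need nonnegative integers with 9j + 19k = 473.
gcd(9, 19) = 1, and 9·(-2) + 19·(1) = 1.
So (j₀, k₀) = (-946, 473); general j = -946 + 19t, k = 473 - 9t.
j ≥ 0 ⇒ t ≥ 50; k ≥ 0 ⇒ t ≤ 52. That's 3 values of t.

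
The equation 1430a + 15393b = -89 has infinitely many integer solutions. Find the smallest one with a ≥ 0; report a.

11873

gcd(15393, 1430) = 1.
1 divides -89, so solutions exist.
By Bézout, 1430×(-1690) + 15393×(157) = 1.
Scale by -89/1 = -89: (a₀, b₀) = (150410, -13973).
General solution: a = 150410 + 15393t, b = -13973 - 1430t for integer t.
a ≥ 0: smallest is 150410 mod 15393 = 11873 (at t = -9), with b = -1103.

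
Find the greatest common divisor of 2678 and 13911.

gcd(13911, 2678):
  13911 = 5·2678 + 521
  2678 = 5·521 + 73
  521 = 7·73 + 10
  73 = 7·10 + 3
  10 = 3·3 + 1
  3 = 3·1
so gcd(13911, 2678) = 1.

1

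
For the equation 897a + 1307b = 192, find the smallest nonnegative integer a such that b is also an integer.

975

gcd(1307, 897):
  1307 = 1*897 + 410
  897 = 2*410 + 77
  410 = 5*77 + 25
  77 = 3*25 + 2
  25 = 12*2 + 1
  2 = 2*1
so gcd(1307, 897) = 1.
1 divides 192, so solutions exist.
Back-substitute for Bézout coefficients:
  1 = 25 - 12*2
  ... = 897*(-628) + 1307*(431)
Scale by 192/1 = 192: (a₀, b₀) = (-120576, 82752).
General solution: a = -120576 + 1307t, b = 82752 - 897t for integer t.
a ≥ 0: smallest is -120576 mod 1307 = 975 (at t = 93), with b = -669.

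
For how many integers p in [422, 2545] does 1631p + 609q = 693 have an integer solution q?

gcd(1631, 609):
  1631 = 2×609 + 413
  609 = 1×413 + 196
  413 = 2×196 + 21
  196 = 9×21 + 7
  21 = 3×7
so gcd(1631, 609) = 7.
Back-substitute for Bézout coefficients:
  7 = 196 - 9×21
  ... = 1631×(-28) + 609×(75)
Scale by 99: particular solution (-2772, 7425); reduce p mod 87: (12, -31).
General solution: p = 12 + 87t, q = -31 - 233t for integer t.
422 ≤ 12 + 87t ≤ 2545 gives t ∈ [5, 29], which is 25 values.

25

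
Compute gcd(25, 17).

gcd(25, 17):
  25 = 1·17 + 8
  17 = 2·8 + 1
  8 = 8·1
so gcd(25, 17) = 1.

1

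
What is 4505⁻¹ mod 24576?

gcd(24576, 4505):
  24576 = 5·4505 + 2051
  4505 = 2·2051 + 403
  2051 = 5·403 + 36
  403 = 11·36 + 7
  36 = 5·7 + 1
  7 = 7·1
so gcd(24576, 4505) = 1.
Back-substitute for Bézout coefficients:
  1 = 36 - 5·7
  ... = 4505·(-3415) + 24576·(626)
So 4505·-3415 ≡ 1 (mod 24576), and -3415 mod 24576 = 21161.

21161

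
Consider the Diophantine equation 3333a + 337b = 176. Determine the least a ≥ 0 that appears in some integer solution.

59

gcd(3333, 337):
  3333 = 9·337 + 300
  337 = 1·300 + 37
  300 = 8·37 + 4
  37 = 9·4 + 1
  4 = 4·1
so gcd(3333, 337) = 1.
1 divides 176, so solutions exist.
Back-substitute for Bézout coefficients:
  1 = 37 - 9·4
  ... = 3333·(-82) + 337·(811)
Scale by 176/1 = 176: (a₀, b₀) = (-14432, 142736).
General solution: a = -14432 + 337t, b = 142736 - 3333t for integer t.
a ≥ 0: smallest is -14432 mod 337 = 59 (at t = 43), with b = -583.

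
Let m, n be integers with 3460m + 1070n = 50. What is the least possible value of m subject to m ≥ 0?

43

gcd(3460, 1070) = 10.
10 divides 50, so solutions exist.
By Bézout, 3460*(30) + 1070*(-97) = 10.
Scale by 50/10 = 5: (m₀, n₀) = (150, -485).
General solution: m = 150 + 107t, n = -485 - 346t for integer t.
m ≥ 0: smallest is 150 mod 107 = 43 (at t = -1), with n = -139.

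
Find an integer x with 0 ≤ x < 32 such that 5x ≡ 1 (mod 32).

13

gcd(32, 5) = 1  (32 = 6×5 + 2, 5 = 2×2 + 1, 2 = 2×1).
Back-substituting, 5×(13) + 32×(-2) = 1.
So 5×13 ≡ 1 (mod 32), and 13 mod 32 = 13.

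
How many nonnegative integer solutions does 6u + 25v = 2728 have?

18

gcd(25, 6) = 1.
By Bézout, 6×(-4) + 25×(1) = 1.
One solution: (13, 106).
General: u = 13 + 25t, v = 106 - 6t.
u ≥ 0 ⇒ t ≥ 0; v ≥ 0 ⇒ t ≤ 17. So t ∈ [0, 17]: 18 solutions.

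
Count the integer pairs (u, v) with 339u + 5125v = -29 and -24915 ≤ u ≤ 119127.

gcd(5125, 339):
  5125 = 15×339 + 40
  339 = 8×40 + 19
  40 = 2×19 + 2
  19 = 9×2 + 1
  2 = 2×1
so gcd(5125, 339) = 1.
Back-substitute for Bézout coefficients:
  1 = 19 - 9×2
  ... = 339×(2434) + 5125×(-161)
Scale by -29: particular solution (-70586, 4669); reduce u mod 5125: (1164, -77).
General solution: u = 1164 + 5125t, v = -77 - 339t for integer t.
-24915 ≤ 1164 + 5125t ≤ 119127 gives t ∈ [-5, 23], which is 29 values.

29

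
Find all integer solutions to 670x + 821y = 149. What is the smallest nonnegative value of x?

gcd(821, 670) = 1.
1 divides 149, so solutions exist.
By Bézout, 670·(-87) + 821·(71) = 1.
Scale by 149/1 = 149: (x₀, y₀) = (-12963, 10579).
General solution: x = -12963 + 821t, y = 10579 - 670t for integer t.
x ≥ 0: smallest is -12963 mod 821 = 173 (at t = 16), with y = -141.

173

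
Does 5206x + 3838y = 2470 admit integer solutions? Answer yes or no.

yes

gcd(5206, 3838) = 38  (5206 = 1×3838 + 1368, 3838 = 2×1368 + 1102, 1368 = 1×1102 + 266, 1102 = 4×266 + 38, 266 = 7×38).
38 divides 2470, so integer solutions exist.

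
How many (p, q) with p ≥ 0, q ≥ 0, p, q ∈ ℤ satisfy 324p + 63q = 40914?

18

gcd(324, 63) = 9  (324 = 5×63 + 9, 63 = 7×9).
Back-substituting, 324×(1) + 63×(-5) = 9.
Scale by 4546: one solution is (4546, -22730). Reduce p mod 7: (3, 634).
General: p = 3 + 7t, q = 634 - 36t.
p ≥ 0 ⇒ t ≥ 0; q ≥ 0 ⇒ t ≤ 17. So t ∈ [0, 17]: 18 solutions.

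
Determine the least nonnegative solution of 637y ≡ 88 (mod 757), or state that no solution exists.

gcd(757, 637) = 1  (757 = 1*637 + 120, 637 = 5*120 + 37, 120 = 3*37 + 9, 37 = 4*9 + 1, 9 = 9*1).
1 divides 88, so solutions exist.
Back-substituting, 637*(82) + 757*(-69) = 1.
So 637*(82) ≡ 1 (mod 757); multiply by 88: y ≡ 7216 (mod 757).
Smallest nonnegative: y = 7216 mod 757 = 403.

403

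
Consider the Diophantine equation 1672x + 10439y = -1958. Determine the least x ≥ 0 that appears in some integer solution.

311

gcd(10439, 1672) = 11  (10439 = 6*1672 + 407, 1672 = 4*407 + 44, 407 = 9*44 + 11, 44 = 4*11).
11 divides -1958, so solutions exist.
Back-substituting, 1672*(-231) + 10439*(37) = 11.
Scale by -1958/11 = -178: (x₀, y₀) = (41118, -6586).
General solution: x = 41118 + 949t, y = -6586 - 152t for integer t.
x ≥ 0: smallest is 41118 mod 949 = 311 (at t = -43), with y = -50.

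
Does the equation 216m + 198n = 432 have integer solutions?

yes

gcd(216, 198) = 18  (216 = 1×198 + 18, 198 = 11×18).
18 divides 432, so integer solutions exist.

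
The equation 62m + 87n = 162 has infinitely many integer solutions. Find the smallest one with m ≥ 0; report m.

gcd(87, 62) = 1.
1 divides 162, so solutions exist.
By Bézout, 62*(-7) + 87*(5) = 1.
Scale by 162/1 = 162: (m₀, n₀) = (-1134, 810).
General solution: m = -1134 + 87t, n = 810 - 62t for integer t.
m ≥ 0: smallest is -1134 mod 87 = 84 (at t = 14), with n = -58.

84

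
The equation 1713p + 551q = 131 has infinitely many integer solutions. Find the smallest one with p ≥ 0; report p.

544

gcd(1713, 551) = 1.
1 divides 131, so solutions exist.
By Bézout, 1713·(-101) + 551·(314) = 1.
Scale by 131/1 = 131: (p₀, q₀) = (-13231, 41134).
General solution: p = -13231 + 551t, q = 41134 - 1713t for integer t.
p ≥ 0: smallest is -13231 mod 551 = 544 (at t = 25), with q = -1691.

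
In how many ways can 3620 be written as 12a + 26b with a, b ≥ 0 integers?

23

gcd(26, 12) = 2.
By Bézout, 12*(-2) + 26*(1) = 2.
One solution: (7, 136).
General: a = 7 + 13t, b = 136 - 6t.
a ≥ 0 ⇒ t ≥ 0; b ≥ 0 ⇒ t ≤ 22. So t ∈ [0, 22]: 23 solutions.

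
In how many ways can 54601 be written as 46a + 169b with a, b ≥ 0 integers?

gcd(169, 46) = 1  (169 = 3·46 + 31, 46 = 1·31 + 15, 31 = 2·15 + 1, 15 = 15·1).
Back-substituting, 46·(-11) + 169·(3) = 1.
Scale by 54601: one solution is (-600611, 163803). Reduce a mod 169: (15, 319).
General: a = 15 + 169t, b = 319 - 46t.
a ≥ 0 ⇒ t ≥ 0; b ≥ 0 ⇒ t ≤ 6. So t ∈ [0, 6]: 7 solutions.

7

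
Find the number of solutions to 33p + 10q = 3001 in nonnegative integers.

gcd(33, 10) = 1  (33 = 3×10 + 3, 10 = 3×3 + 1, 3 = 3×1).
Back-substituting, 33×(-3) + 10×(10) = 1.
Scale by 3001: one solution is (-9003, 30010). Reduce p mod 10: (7, 277).
General: p = 7 + 10t, q = 277 - 33t.
p ≥ 0 ⇒ t ≥ 0; q ≥ 0 ⇒ t ≤ 8. So t ∈ [0, 8]: 9 solutions.

9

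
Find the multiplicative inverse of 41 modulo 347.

gcd(347, 41):
  347 = 8×41 + 19
  41 = 2×19 + 3
  19 = 6×3 + 1
  3 = 3×1
so gcd(347, 41) = 1.
Back-substitute for Bézout coefficients:
  1 = 19 - 6×3
  ... = 41×(-110) + 347×(13)
So 41×-110 ≡ 1 (mod 347), and -110 mod 347 = 237.

237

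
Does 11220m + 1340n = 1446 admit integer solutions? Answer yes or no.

no

gcd(11220, 1340):
  11220 = 8*1340 + 500
  1340 = 2*500 + 340
  500 = 1*340 + 160
  340 = 2*160 + 20
  160 = 8*20
so gcd(11220, 1340) = 20.
20 does not divide 1446 (remainder 6), so no integer solutions.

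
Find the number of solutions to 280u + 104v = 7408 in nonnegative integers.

2

gcd(280, 104) = 8  (280 = 2·104 + 72, 104 = 1·72 + 32, 72 = 2·32 + 8, 32 = 4·8).
Back-substituting, 280·(3) + 104·(-8) = 8.
Scale by 926: one solution is (2778, -7408). Reduce u mod 13: (9, 47).
General: u = 9 + 13t, v = 47 - 35t.
u ≥ 0 ⇒ t ≥ 0; v ≥ 0 ⇒ t ≤ 1. So t ∈ [0, 1]: 2 solutions.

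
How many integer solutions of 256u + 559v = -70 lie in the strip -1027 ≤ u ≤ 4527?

10

gcd(559, 256) = 1  (559 = 2×256 + 47, 256 = 5×47 + 21, 47 = 2×21 + 5, 21 = 4×5 + 1, 5 = 5×1).
Back-substituting, 256×(107) + 559×(-49) = 1.
Scale by -70: particular solution (-7490, 3430); reduce u mod 559: (336, -154).
General solution: u = 336 + 559t, v = -154 - 256t for integer t.
-1027 ≤ 336 + 559t ≤ 4527 gives t ∈ [-2, 7], which is 10 values.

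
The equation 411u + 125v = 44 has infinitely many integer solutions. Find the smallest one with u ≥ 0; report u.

gcd(411, 125):
  411 = 3×125 + 36
  125 = 3×36 + 17
  36 = 2×17 + 2
  17 = 8×2 + 1
  2 = 2×1
so gcd(411, 125) = 1.
1 divides 44, so solutions exist.
Back-substitute for Bézout coefficients:
  1 = 17 - 8×2
  ... = 411×(-59) + 125×(194)
Scale by 44/1 = 44: (u₀, v₀) = (-2596, 8536).
General solution: u = -2596 + 125t, v = 8536 - 411t for integer t.
u ≥ 0: smallest is -2596 mod 125 = 29 (at t = 21), with v = -95.

29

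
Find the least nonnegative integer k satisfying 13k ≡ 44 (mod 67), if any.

24

gcd(67, 13) = 1.
1 divides 44, so solutions exist.
By Bézout, 13×(31) + 67×(-6) = 1.
So 13×(31) ≡ 1 (mod 67); multiply by 44: k ≡ 1364 (mod 67).
Smallest nonnegative: k = 1364 mod 67 = 24.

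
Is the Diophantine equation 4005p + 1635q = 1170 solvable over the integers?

yes

gcd(4005, 1635) = 15.
15 divides 1170, so integer solutions exist.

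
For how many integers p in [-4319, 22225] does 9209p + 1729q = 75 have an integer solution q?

15

gcd(9209, 1729):
  9209 = 5*1729 + 564
  1729 = 3*564 + 37
  564 = 15*37 + 9
  37 = 4*9 + 1
  9 = 9*1
so gcd(9209, 1729) = 1.
Back-substitute for Bézout coefficients:
  1 = 37 - 4*9
  ... = 9209*(-187) + 1729*(996)
Scale by 75: particular solution (-14025, 74700); reduce p mod 1729: (1536, -8181).
General solution: p = 1536 + 1729t, q = -8181 - 9209t for integer t.
-4319 ≤ 1536 + 1729t ≤ 22225 gives t ∈ [-3, 11], which is 15 values.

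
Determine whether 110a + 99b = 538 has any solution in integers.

gcd(110, 99) = 11.
11 does not divide 538 (remainder 10), so no integer solutions.

no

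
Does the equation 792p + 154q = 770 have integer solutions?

yes

gcd(792, 154) = 22  (792 = 5·154 + 22, 154 = 7·22).
22 divides 770, so integer solutions exist.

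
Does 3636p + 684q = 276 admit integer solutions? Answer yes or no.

no

gcd(3636, 684) = 36  (3636 = 5·684 + 216, 684 = 3·216 + 36, 216 = 6·36).
36 does not divide 276 (remainder 24), so no integer solutions.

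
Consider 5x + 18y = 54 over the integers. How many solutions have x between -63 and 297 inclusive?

gcd(18, 5) = 1  (18 = 3×5 + 3, 5 = 1×3 + 2, 3 = 1×2 + 1, 2 = 2×1).
Back-substituting, 5×(-7) + 18×(2) = 1.
Scale by 54: particular solution (-378, 108); reduce x mod 18: (0, 3).
General solution: x = 0 + 18t, y = 3 - 5t for integer t.
-63 ≤ 0 + 18t ≤ 297 gives t ∈ [-3, 16], which is 20 values.

20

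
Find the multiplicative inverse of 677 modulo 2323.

gcd(2323, 677):
  2323 = 3·677 + 292
  677 = 2·292 + 93
  292 = 3·93 + 13
  93 = 7·13 + 2
  13 = 6·2 + 1
  2 = 2·1
so gcd(2323, 677) = 1.
Back-substitute for Bézout coefficients:
  1 = 13 - 6·2
  ... = 677·(-1074) + 2323·(313)
So 677·-1074 ≡ 1 (mod 2323), and -1074 mod 2323 = 1249.

1249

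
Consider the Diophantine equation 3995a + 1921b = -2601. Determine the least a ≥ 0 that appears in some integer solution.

gcd(3995, 1921):
  3995 = 2×1921 + 153
  1921 = 12×153 + 85
  153 = 1×85 + 68
  85 = 1×68 + 17
  68 = 4×17
so gcd(3995, 1921) = 17.
17 divides -2601, so solutions exist.
Back-substitute for Bézout coefficients:
  17 = 85 - 1×68
  ... = 3995×(-25) + 1921×(52)
Scale by -2601/17 = -153: (a₀, b₀) = (3825, -7956).
General solution: a = 3825 + 113t, b = -7956 - 235t for integer t.
a ≥ 0: smallest is 3825 mod 113 = 96 (at t = -33), with b = -201.

96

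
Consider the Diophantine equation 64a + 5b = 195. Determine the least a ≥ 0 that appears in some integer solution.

gcd(64, 5) = 1  (64 = 12·5 + 4, 5 = 1·4 + 1, 4 = 4·1).
1 divides 195, so solutions exist.
Back-substituting, 64·(-1) + 5·(13) = 1.
Scale by 195/1 = 195: (a₀, b₀) = (-195, 2535).
General solution: a = -195 + 5t, b = 2535 - 64t for integer t.
a ≥ 0: smallest is -195 mod 5 = 0 (at t = 39), with b = 39.

0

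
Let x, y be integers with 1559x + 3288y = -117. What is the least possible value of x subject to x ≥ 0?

gcd(3288, 1559):
  3288 = 2·1559 + 170
  1559 = 9·170 + 29
  170 = 5·29 + 25
  29 = 1·25 + 4
  25 = 6·4 + 1
  4 = 4·1
so gcd(3288, 1559) = 1.
1 divides -117, so solutions exist.
Back-substitute for Bézout coefficients:
  1 = 25 - 6·4
  ... = 1559·(-793) + 3288·(376)
Scale by -117/1 = -117: (x₀, y₀) = (92781, -43992).
General solution: x = 92781 + 3288t, y = -43992 - 1559t for integer t.
x ≥ 0: smallest is 92781 mod 3288 = 717 (at t = -28), with y = -340.

717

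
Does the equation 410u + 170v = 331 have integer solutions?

gcd(410, 170) = 10.
10 does not divide 331 (remainder 1), so no integer solutions.

no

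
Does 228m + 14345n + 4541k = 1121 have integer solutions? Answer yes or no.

gcd(14345, 228) = 19.
gcd(19, 4541) = 19.
19 divides 1121, so integer solutions exist.

yes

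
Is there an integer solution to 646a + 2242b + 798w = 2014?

gcd(2242, 646) = 38  (2242 = 3*646 + 304, 646 = 2*304 + 38, 304 = 8*38).
gcd(38, 798) = 38.
38 divides 2014, so integer solutions exist.

yes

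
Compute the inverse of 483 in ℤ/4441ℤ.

1370

gcd(4441, 483) = 1  (4441 = 9×483 + 94, 483 = 5×94 + 13, 94 = 7×13 + 3, 13 = 4×3 + 1, 3 = 3×1).
Back-substituting, 483×(1370) + 4441×(-149) = 1.
So 483×1370 ≡ 1 (mod 4441), and 1370 mod 4441 = 1370.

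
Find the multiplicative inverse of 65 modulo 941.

637

gcd(941, 65) = 1.
By Bézout, 65·(-304) + 941·(21) = 1.
So 65·-304 ≡ 1 (mod 941), and -304 mod 941 = 637.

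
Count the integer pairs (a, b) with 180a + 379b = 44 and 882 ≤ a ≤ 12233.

30

gcd(379, 180) = 1.
By Bézout, 180·(-40) + 379·(19) = 1.
Particular solution: (135, -64).
General solution: a = 135 + 379t, b = -64 - 180t for integer t.
882 ≤ 135 + 379t ≤ 12233 gives t ∈ [2, 31], which is 30 values.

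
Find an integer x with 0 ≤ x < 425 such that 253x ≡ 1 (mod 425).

42

gcd(425, 253):
  425 = 1×253 + 172
  253 = 1×172 + 81
  172 = 2×81 + 10
  81 = 8×10 + 1
  10 = 10×1
so gcd(425, 253) = 1.
Back-substitute for Bézout coefficients:
  1 = 81 - 8×10
  ... = 253×(42) + 425×(-25)
So 253×42 ≡ 1 (mod 425), and 42 mod 425 = 42.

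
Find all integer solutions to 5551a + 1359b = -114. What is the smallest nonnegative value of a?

129

gcd(5551, 1359):
  5551 = 4*1359 + 115
  1359 = 11*115 + 94
  115 = 1*94 + 21
  94 = 4*21 + 10
  21 = 2*10 + 1
  10 = 10*1
so gcd(5551, 1359) = 1.
1 divides -114, so solutions exist.
Back-substitute for Bézout coefficients:
  1 = 21 - 2*10
  ... = 5551*(130) + 1359*(-531)
Scale by -114/1 = -114: (a₀, b₀) = (-14820, 60534).
General solution: a = -14820 + 1359t, b = 60534 - 5551t for integer t.
a ≥ 0: smallest is -14820 mod 1359 = 129 (at t = 11), with b = -527.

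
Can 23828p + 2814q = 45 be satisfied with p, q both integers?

gcd(23828, 2814) = 14.
14 does not divide 45 (remainder 3), so no integer solutions.

no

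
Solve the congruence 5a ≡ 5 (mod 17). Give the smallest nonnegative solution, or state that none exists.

gcd(17, 5) = 1.
1 divides 5, so solutions exist.
By Bézout, 5*(7) + 17*(-2) = 1.
So 5*(7) ≡ 1 (mod 17); multiply by 5: a ≡ 35 (mod 17).
Smallest nonnegative: a = 35 mod 17 = 1.

1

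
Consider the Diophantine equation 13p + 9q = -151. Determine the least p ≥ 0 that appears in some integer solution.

5

gcd(13, 9) = 1  (13 = 1×9 + 4, 9 = 2×4 + 1, 4 = 4×1).
1 divides -151, so solutions exist.
Back-substituting, 13×(-2) + 9×(3) = 1.
Scale by -151/1 = -151: (p₀, q₀) = (302, -453).
General solution: p = 302 + 9t, q = -453 - 13t for integer t.
p ≥ 0: smallest is 302 mod 9 = 5 (at t = -33), with q = -24.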